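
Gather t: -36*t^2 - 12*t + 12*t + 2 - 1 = 1 - 36*t^2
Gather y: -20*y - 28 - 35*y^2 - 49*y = -35*y^2 - 69*y - 28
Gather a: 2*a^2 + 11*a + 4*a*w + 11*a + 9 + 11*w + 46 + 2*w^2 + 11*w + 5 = 2*a^2 + a*(4*w + 22) + 2*w^2 + 22*w + 60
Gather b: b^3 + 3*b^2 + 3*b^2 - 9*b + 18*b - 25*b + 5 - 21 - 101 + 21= b^3 + 6*b^2 - 16*b - 96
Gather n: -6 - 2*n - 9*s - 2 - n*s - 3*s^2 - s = n*(-s - 2) - 3*s^2 - 10*s - 8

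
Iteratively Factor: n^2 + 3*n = (n)*(n + 3)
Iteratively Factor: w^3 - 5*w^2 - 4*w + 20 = (w - 2)*(w^2 - 3*w - 10) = (w - 5)*(w - 2)*(w + 2)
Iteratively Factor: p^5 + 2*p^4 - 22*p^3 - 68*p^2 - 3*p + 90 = (p - 1)*(p^4 + 3*p^3 - 19*p^2 - 87*p - 90) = (p - 1)*(p + 2)*(p^3 + p^2 - 21*p - 45) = (p - 1)*(p + 2)*(p + 3)*(p^2 - 2*p - 15) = (p - 1)*(p + 2)*(p + 3)^2*(p - 5)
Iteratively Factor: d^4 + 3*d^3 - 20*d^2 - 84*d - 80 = (d + 2)*(d^3 + d^2 - 22*d - 40) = (d + 2)^2*(d^2 - d - 20) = (d - 5)*(d + 2)^2*(d + 4)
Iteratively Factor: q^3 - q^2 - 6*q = (q)*(q^2 - q - 6) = q*(q + 2)*(q - 3)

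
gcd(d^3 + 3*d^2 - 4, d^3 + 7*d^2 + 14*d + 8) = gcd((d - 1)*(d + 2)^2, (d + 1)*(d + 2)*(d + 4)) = d + 2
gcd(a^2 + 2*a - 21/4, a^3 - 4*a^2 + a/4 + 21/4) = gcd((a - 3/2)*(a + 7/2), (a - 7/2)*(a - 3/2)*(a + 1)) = a - 3/2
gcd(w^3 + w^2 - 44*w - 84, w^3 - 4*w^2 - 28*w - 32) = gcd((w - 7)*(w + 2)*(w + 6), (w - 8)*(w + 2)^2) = w + 2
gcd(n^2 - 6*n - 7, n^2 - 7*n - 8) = n + 1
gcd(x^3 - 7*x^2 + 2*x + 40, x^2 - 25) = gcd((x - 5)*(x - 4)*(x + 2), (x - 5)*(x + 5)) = x - 5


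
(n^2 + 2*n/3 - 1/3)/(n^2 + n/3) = (3*n^2 + 2*n - 1)/(n*(3*n + 1))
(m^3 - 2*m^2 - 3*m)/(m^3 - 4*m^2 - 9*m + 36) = m*(m + 1)/(m^2 - m - 12)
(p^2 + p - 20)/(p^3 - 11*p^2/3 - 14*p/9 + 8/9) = 9*(p + 5)/(9*p^2 + 3*p - 2)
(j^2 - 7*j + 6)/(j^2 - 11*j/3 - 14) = 3*(j - 1)/(3*j + 7)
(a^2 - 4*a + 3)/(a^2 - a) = (a - 3)/a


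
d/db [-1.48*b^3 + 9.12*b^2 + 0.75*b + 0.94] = -4.44*b^2 + 18.24*b + 0.75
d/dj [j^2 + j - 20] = 2*j + 1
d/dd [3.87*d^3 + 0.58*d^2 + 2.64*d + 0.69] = 11.61*d^2 + 1.16*d + 2.64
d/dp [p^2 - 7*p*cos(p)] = 7*p*sin(p) + 2*p - 7*cos(p)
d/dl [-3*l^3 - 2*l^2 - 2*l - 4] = -9*l^2 - 4*l - 2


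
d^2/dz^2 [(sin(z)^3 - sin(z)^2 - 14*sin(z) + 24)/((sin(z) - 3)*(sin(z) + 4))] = -sin(z)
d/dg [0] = 0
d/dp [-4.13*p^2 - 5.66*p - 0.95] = -8.26*p - 5.66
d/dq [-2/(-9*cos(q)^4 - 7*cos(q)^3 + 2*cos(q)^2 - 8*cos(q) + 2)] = 2*(36*cos(q)^3 + 21*cos(q)^2 - 4*cos(q) + 8)*sin(q)/(9*cos(q)^4 + 7*cos(q)^3 - 2*cos(q)^2 + 8*cos(q) - 2)^2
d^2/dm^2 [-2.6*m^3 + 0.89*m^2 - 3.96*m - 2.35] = 1.78 - 15.6*m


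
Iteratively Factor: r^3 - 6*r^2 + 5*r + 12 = (r - 4)*(r^2 - 2*r - 3) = (r - 4)*(r - 3)*(r + 1)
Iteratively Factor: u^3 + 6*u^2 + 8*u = (u)*(u^2 + 6*u + 8) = u*(u + 4)*(u + 2)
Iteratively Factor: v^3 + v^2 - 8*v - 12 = (v + 2)*(v^2 - v - 6) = (v + 2)^2*(v - 3)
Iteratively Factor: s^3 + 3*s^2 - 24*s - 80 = (s - 5)*(s^2 + 8*s + 16) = (s - 5)*(s + 4)*(s + 4)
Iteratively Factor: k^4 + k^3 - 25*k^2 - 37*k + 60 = (k - 1)*(k^3 + 2*k^2 - 23*k - 60) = (k - 1)*(k + 3)*(k^2 - k - 20) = (k - 5)*(k - 1)*(k + 3)*(k + 4)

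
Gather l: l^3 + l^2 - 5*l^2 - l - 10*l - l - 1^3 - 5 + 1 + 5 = l^3 - 4*l^2 - 12*l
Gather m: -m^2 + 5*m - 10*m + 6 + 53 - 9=-m^2 - 5*m + 50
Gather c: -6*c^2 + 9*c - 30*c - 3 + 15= -6*c^2 - 21*c + 12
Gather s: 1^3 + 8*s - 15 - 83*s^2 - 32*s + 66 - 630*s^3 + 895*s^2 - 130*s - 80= -630*s^3 + 812*s^2 - 154*s - 28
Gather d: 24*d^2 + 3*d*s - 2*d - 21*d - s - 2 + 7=24*d^2 + d*(3*s - 23) - s + 5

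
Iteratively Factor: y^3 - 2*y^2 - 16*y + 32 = (y + 4)*(y^2 - 6*y + 8) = (y - 2)*(y + 4)*(y - 4)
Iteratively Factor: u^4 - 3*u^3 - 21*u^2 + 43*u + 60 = (u + 1)*(u^3 - 4*u^2 - 17*u + 60) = (u - 5)*(u + 1)*(u^2 + u - 12) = (u - 5)*(u + 1)*(u + 4)*(u - 3)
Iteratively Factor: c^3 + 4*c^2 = (c)*(c^2 + 4*c) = c*(c + 4)*(c)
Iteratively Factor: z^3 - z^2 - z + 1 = (z - 1)*(z^2 - 1) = (z - 1)^2*(z + 1)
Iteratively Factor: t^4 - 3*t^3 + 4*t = (t - 2)*(t^3 - t^2 - 2*t) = (t - 2)*(t + 1)*(t^2 - 2*t) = (t - 2)^2*(t + 1)*(t)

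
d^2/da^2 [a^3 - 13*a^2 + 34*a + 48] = 6*a - 26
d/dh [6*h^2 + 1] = 12*h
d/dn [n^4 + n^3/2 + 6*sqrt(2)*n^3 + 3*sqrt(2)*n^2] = n*(8*n^2 + 3*n + 36*sqrt(2)*n + 12*sqrt(2))/2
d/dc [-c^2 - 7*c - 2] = -2*c - 7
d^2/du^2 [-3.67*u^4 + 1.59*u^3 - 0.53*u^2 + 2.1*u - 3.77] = -44.04*u^2 + 9.54*u - 1.06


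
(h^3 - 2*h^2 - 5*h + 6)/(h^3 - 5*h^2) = (h^3 - 2*h^2 - 5*h + 6)/(h^2*(h - 5))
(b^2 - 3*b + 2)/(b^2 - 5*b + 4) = (b - 2)/(b - 4)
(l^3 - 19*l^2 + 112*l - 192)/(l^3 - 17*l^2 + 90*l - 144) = (l - 8)/(l - 6)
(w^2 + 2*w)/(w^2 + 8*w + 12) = w/(w + 6)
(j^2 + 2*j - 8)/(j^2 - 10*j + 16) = (j + 4)/(j - 8)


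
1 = 1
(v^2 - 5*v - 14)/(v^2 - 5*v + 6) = (v^2 - 5*v - 14)/(v^2 - 5*v + 6)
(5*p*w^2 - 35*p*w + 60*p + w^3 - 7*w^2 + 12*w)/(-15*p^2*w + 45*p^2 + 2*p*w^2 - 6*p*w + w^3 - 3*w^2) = (4 - w)/(3*p - w)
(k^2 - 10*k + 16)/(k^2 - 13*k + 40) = (k - 2)/(k - 5)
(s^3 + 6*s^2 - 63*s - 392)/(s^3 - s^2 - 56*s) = (s + 7)/s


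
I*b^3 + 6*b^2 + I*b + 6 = (b - 6*I)*(b + I)*(I*b + 1)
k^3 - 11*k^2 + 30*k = k*(k - 6)*(k - 5)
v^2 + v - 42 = (v - 6)*(v + 7)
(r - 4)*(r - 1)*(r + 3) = r^3 - 2*r^2 - 11*r + 12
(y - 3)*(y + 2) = y^2 - y - 6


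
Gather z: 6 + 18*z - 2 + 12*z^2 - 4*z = 12*z^2 + 14*z + 4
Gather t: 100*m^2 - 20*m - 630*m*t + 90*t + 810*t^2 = 100*m^2 - 20*m + 810*t^2 + t*(90 - 630*m)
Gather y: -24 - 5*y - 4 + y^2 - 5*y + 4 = y^2 - 10*y - 24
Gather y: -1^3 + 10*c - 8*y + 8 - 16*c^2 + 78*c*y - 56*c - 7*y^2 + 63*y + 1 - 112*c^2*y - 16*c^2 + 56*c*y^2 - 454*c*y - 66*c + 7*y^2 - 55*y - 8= -32*c^2 + 56*c*y^2 - 112*c + y*(-112*c^2 - 376*c)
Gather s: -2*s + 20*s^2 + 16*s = 20*s^2 + 14*s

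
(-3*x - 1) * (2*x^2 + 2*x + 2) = -6*x^3 - 8*x^2 - 8*x - 2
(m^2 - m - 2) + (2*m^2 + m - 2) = 3*m^2 - 4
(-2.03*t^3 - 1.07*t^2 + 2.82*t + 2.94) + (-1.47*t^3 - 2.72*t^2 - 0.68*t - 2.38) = -3.5*t^3 - 3.79*t^2 + 2.14*t + 0.56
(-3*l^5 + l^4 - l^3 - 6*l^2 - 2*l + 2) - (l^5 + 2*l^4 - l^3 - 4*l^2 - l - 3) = -4*l^5 - l^4 - 2*l^2 - l + 5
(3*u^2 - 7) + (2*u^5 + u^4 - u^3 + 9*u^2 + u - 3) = 2*u^5 + u^4 - u^3 + 12*u^2 + u - 10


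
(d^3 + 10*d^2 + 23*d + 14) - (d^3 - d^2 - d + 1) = 11*d^2 + 24*d + 13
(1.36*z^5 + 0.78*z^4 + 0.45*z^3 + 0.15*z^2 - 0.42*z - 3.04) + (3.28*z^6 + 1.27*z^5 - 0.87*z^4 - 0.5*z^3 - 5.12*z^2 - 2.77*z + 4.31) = 3.28*z^6 + 2.63*z^5 - 0.09*z^4 - 0.05*z^3 - 4.97*z^2 - 3.19*z + 1.27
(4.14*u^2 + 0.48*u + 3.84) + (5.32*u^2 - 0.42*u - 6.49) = 9.46*u^2 + 0.06*u - 2.65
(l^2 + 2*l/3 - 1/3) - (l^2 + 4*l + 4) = -10*l/3 - 13/3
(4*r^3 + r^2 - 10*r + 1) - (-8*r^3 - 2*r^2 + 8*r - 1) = 12*r^3 + 3*r^2 - 18*r + 2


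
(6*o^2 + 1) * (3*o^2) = 18*o^4 + 3*o^2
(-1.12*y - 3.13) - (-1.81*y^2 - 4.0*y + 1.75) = 1.81*y^2 + 2.88*y - 4.88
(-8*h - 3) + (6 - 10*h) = 3 - 18*h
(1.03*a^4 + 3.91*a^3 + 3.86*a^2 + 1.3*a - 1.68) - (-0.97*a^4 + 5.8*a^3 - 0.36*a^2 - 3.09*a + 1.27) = 2.0*a^4 - 1.89*a^3 + 4.22*a^2 + 4.39*a - 2.95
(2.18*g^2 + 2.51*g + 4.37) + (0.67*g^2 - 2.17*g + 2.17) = 2.85*g^2 + 0.34*g + 6.54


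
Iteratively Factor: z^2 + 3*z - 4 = (z - 1)*(z + 4)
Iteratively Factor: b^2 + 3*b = (b)*(b + 3)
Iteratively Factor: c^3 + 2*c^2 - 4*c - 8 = (c - 2)*(c^2 + 4*c + 4) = (c - 2)*(c + 2)*(c + 2)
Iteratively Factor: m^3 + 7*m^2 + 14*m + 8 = (m + 2)*(m^2 + 5*m + 4) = (m + 1)*(m + 2)*(m + 4)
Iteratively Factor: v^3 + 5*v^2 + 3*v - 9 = (v + 3)*(v^2 + 2*v - 3) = (v - 1)*(v + 3)*(v + 3)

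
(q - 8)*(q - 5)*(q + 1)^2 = q^4 - 11*q^3 + 15*q^2 + 67*q + 40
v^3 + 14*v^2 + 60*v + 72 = (v + 2)*(v + 6)^2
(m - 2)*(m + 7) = m^2 + 5*m - 14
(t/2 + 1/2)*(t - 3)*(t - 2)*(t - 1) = t^4/2 - 5*t^3/2 + 5*t^2/2 + 5*t/2 - 3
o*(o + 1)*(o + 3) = o^3 + 4*o^2 + 3*o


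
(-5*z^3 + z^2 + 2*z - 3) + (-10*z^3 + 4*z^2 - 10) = -15*z^3 + 5*z^2 + 2*z - 13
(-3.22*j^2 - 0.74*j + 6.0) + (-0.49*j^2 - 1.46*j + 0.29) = -3.71*j^2 - 2.2*j + 6.29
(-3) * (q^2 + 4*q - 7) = -3*q^2 - 12*q + 21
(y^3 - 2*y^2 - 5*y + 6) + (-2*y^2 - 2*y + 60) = y^3 - 4*y^2 - 7*y + 66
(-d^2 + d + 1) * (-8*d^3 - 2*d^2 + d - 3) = 8*d^5 - 6*d^4 - 11*d^3 + 2*d^2 - 2*d - 3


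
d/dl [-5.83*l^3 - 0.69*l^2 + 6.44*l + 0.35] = -17.49*l^2 - 1.38*l + 6.44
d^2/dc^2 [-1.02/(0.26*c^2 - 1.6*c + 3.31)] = (0.137904*c^2 - 0.84864*c - 1.02*(0.52*c - 1.6)*(1.04*c - 3.2) + 1.755624)/(0.26*c^2 - 1.6*c + 3.31)^3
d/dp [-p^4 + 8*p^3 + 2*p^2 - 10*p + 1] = -4*p^3 + 24*p^2 + 4*p - 10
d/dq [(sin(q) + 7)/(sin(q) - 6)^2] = -(sin(q) + 20)*cos(q)/(sin(q) - 6)^3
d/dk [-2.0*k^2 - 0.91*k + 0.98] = -4.0*k - 0.91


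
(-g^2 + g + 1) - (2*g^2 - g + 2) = -3*g^2 + 2*g - 1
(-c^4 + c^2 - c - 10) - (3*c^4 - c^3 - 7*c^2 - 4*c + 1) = -4*c^4 + c^3 + 8*c^2 + 3*c - 11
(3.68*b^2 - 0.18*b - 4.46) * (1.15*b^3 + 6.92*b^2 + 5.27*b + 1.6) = 4.232*b^5 + 25.2586*b^4 + 13.019*b^3 - 25.9238*b^2 - 23.7922*b - 7.136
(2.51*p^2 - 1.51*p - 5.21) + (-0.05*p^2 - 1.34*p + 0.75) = 2.46*p^2 - 2.85*p - 4.46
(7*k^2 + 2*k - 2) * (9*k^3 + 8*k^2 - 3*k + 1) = 63*k^5 + 74*k^4 - 23*k^3 - 15*k^2 + 8*k - 2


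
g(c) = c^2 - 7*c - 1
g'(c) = 2*c - 7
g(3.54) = -13.25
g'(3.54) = 0.08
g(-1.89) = 15.80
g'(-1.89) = -10.78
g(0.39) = -3.58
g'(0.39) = -6.22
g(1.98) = -10.94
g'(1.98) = -3.04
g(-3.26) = 32.45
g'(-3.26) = -13.52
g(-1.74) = 14.21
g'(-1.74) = -10.48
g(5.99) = -7.05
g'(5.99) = 4.98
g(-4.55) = 51.55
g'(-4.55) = -16.10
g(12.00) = 59.00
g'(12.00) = 17.00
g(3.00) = -13.00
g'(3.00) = -1.00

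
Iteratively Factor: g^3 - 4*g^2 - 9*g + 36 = (g - 4)*(g^2 - 9) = (g - 4)*(g + 3)*(g - 3)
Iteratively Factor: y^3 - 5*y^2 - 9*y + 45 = (y - 5)*(y^2 - 9) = (y - 5)*(y - 3)*(y + 3)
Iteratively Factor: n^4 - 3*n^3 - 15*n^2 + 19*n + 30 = (n + 3)*(n^3 - 6*n^2 + 3*n + 10) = (n - 5)*(n + 3)*(n^2 - n - 2) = (n - 5)*(n + 1)*(n + 3)*(n - 2)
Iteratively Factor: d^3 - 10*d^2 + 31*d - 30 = (d - 2)*(d^2 - 8*d + 15) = (d - 5)*(d - 2)*(d - 3)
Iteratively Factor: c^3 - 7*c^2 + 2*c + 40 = (c + 2)*(c^2 - 9*c + 20) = (c - 5)*(c + 2)*(c - 4)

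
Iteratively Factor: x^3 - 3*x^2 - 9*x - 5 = (x + 1)*(x^2 - 4*x - 5) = (x - 5)*(x + 1)*(x + 1)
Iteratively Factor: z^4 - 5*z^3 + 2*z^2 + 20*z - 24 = (z - 2)*(z^3 - 3*z^2 - 4*z + 12) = (z - 2)*(z + 2)*(z^2 - 5*z + 6) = (z - 3)*(z - 2)*(z + 2)*(z - 2)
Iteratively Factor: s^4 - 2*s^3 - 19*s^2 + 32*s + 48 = (s + 1)*(s^3 - 3*s^2 - 16*s + 48) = (s - 4)*(s + 1)*(s^2 + s - 12) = (s - 4)*(s + 1)*(s + 4)*(s - 3)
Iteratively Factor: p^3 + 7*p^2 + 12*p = (p)*(p^2 + 7*p + 12) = p*(p + 3)*(p + 4)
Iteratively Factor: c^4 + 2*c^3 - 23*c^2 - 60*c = (c)*(c^3 + 2*c^2 - 23*c - 60) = c*(c - 5)*(c^2 + 7*c + 12) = c*(c - 5)*(c + 4)*(c + 3)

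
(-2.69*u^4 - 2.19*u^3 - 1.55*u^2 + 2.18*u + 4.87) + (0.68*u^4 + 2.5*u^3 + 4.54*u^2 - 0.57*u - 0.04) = -2.01*u^4 + 0.31*u^3 + 2.99*u^2 + 1.61*u + 4.83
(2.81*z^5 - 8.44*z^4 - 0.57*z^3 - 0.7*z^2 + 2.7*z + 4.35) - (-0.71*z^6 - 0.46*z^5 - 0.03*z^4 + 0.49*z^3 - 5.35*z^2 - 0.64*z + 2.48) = 0.71*z^6 + 3.27*z^5 - 8.41*z^4 - 1.06*z^3 + 4.65*z^2 + 3.34*z + 1.87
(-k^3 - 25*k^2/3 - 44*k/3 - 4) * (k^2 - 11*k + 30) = -k^5 + 8*k^4/3 + 47*k^3 - 278*k^2/3 - 396*k - 120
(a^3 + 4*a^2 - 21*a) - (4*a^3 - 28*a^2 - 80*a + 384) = -3*a^3 + 32*a^2 + 59*a - 384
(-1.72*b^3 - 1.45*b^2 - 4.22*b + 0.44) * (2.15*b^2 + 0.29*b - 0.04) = -3.698*b^5 - 3.6163*b^4 - 9.4247*b^3 - 0.2198*b^2 + 0.2964*b - 0.0176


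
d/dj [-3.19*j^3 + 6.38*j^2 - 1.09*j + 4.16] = -9.57*j^2 + 12.76*j - 1.09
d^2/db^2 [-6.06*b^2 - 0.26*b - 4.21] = -12.1200000000000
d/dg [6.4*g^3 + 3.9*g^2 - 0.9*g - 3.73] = 19.2*g^2 + 7.8*g - 0.9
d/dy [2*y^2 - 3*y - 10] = 4*y - 3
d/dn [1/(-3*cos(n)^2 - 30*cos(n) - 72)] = -2*(cos(n) + 5)*sin(n)/(3*(cos(n)^2 + 10*cos(n) + 24)^2)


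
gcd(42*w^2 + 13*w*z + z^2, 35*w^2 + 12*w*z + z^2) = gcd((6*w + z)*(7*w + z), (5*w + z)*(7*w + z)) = 7*w + z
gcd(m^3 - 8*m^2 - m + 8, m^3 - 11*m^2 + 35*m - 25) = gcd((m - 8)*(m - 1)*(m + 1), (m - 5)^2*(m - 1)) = m - 1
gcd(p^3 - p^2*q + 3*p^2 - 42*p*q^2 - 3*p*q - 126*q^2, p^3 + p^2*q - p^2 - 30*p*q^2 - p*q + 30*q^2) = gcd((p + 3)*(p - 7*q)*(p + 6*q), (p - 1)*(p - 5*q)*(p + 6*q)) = p + 6*q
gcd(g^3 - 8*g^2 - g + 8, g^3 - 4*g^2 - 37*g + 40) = g^2 - 9*g + 8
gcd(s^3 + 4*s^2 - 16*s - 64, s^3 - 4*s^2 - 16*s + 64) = s^2 - 16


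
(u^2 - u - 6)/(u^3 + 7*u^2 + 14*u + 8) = (u - 3)/(u^2 + 5*u + 4)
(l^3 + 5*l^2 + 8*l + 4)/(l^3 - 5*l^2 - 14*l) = (l^2 + 3*l + 2)/(l*(l - 7))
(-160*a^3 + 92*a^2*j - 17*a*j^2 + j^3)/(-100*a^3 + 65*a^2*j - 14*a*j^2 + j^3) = (8*a - j)/(5*a - j)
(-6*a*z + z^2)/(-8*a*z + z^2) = (6*a - z)/(8*a - z)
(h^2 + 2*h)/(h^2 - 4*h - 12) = h/(h - 6)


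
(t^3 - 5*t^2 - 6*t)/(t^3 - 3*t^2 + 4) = t*(t - 6)/(t^2 - 4*t + 4)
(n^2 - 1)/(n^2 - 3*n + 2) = (n + 1)/(n - 2)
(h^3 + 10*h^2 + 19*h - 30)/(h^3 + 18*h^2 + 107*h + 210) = (h - 1)/(h + 7)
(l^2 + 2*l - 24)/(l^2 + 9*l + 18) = (l - 4)/(l + 3)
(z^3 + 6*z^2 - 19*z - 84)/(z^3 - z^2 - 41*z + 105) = (z^2 - z - 12)/(z^2 - 8*z + 15)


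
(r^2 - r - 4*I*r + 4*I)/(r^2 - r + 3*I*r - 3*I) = (r - 4*I)/(r + 3*I)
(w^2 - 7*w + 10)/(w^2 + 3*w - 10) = (w - 5)/(w + 5)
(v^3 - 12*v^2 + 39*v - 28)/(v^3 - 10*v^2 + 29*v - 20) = (v - 7)/(v - 5)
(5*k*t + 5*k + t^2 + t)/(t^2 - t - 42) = (5*k*t + 5*k + t^2 + t)/(t^2 - t - 42)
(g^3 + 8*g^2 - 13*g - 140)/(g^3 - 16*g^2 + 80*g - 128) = (g^2 + 12*g + 35)/(g^2 - 12*g + 32)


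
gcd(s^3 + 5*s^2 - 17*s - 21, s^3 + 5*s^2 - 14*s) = s + 7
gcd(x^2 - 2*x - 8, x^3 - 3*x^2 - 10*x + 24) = x - 4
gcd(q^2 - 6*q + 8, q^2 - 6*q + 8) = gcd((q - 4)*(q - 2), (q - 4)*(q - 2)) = q^2 - 6*q + 8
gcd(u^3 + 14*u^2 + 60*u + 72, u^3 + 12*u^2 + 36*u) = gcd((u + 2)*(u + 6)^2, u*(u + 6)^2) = u^2 + 12*u + 36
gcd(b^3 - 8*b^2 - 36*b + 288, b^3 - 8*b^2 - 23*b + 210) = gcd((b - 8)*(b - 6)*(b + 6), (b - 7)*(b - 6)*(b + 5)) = b - 6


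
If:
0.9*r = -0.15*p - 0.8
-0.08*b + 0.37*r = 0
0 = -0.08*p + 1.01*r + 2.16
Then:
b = -8.03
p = 5.08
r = -1.74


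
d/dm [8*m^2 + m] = 16*m + 1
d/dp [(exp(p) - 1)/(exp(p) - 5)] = -4*exp(p)/(exp(p) - 5)^2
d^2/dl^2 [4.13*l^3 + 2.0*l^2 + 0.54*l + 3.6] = 24.78*l + 4.0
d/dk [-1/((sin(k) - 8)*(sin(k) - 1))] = (2*sin(k) - 9)*cos(k)/((sin(k) - 8)^2*(sin(k) - 1)^2)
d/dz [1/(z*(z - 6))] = 2*(3 - z)/(z^2*(z^2 - 12*z + 36))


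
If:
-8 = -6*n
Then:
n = 4/3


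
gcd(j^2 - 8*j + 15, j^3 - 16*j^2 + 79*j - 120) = j^2 - 8*j + 15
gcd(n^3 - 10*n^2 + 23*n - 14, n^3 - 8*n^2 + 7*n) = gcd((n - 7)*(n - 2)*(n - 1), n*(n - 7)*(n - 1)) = n^2 - 8*n + 7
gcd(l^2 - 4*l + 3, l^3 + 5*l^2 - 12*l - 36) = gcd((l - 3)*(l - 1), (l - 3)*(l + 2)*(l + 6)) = l - 3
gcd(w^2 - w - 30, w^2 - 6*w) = w - 6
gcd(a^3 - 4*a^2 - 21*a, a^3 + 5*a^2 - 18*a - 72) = a + 3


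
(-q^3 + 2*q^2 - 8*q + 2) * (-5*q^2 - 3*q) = 5*q^5 - 7*q^4 + 34*q^3 + 14*q^2 - 6*q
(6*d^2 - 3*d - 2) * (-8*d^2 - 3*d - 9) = -48*d^4 + 6*d^3 - 29*d^2 + 33*d + 18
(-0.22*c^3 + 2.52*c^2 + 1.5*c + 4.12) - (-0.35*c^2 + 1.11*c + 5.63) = -0.22*c^3 + 2.87*c^2 + 0.39*c - 1.51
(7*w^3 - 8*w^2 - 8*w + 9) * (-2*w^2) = -14*w^5 + 16*w^4 + 16*w^3 - 18*w^2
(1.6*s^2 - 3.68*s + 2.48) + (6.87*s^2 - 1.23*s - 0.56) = 8.47*s^2 - 4.91*s + 1.92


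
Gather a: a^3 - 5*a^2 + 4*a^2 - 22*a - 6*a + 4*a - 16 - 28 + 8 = a^3 - a^2 - 24*a - 36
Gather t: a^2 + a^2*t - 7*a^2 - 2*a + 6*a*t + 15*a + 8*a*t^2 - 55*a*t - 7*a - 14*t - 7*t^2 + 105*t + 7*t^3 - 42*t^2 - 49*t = -6*a^2 + 6*a + 7*t^3 + t^2*(8*a - 49) + t*(a^2 - 49*a + 42)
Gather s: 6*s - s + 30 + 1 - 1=5*s + 30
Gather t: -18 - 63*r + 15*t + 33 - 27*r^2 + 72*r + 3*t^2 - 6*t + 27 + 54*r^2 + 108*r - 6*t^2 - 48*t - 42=27*r^2 + 117*r - 3*t^2 - 39*t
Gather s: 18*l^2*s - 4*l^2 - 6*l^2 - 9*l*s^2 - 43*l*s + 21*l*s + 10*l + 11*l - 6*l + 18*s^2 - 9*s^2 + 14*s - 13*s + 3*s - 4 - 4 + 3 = -10*l^2 + 15*l + s^2*(9 - 9*l) + s*(18*l^2 - 22*l + 4) - 5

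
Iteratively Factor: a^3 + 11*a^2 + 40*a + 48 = (a + 4)*(a^2 + 7*a + 12) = (a + 4)^2*(a + 3)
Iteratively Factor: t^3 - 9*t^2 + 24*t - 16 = (t - 1)*(t^2 - 8*t + 16) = (t - 4)*(t - 1)*(t - 4)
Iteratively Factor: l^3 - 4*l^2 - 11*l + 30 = (l + 3)*(l^2 - 7*l + 10) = (l - 2)*(l + 3)*(l - 5)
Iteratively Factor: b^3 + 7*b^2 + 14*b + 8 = (b + 1)*(b^2 + 6*b + 8) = (b + 1)*(b + 4)*(b + 2)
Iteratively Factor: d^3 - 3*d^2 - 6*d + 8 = (d + 2)*(d^2 - 5*d + 4) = (d - 4)*(d + 2)*(d - 1)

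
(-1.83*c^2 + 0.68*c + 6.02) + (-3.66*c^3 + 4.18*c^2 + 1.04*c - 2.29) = -3.66*c^3 + 2.35*c^2 + 1.72*c + 3.73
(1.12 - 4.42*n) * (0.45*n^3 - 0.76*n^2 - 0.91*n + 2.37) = -1.989*n^4 + 3.8632*n^3 + 3.171*n^2 - 11.4946*n + 2.6544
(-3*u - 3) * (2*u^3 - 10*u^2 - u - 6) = -6*u^4 + 24*u^3 + 33*u^2 + 21*u + 18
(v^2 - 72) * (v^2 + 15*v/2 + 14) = v^4 + 15*v^3/2 - 58*v^2 - 540*v - 1008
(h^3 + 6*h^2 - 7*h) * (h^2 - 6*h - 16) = h^5 - 59*h^3 - 54*h^2 + 112*h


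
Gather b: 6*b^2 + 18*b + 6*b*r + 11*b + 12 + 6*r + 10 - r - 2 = 6*b^2 + b*(6*r + 29) + 5*r + 20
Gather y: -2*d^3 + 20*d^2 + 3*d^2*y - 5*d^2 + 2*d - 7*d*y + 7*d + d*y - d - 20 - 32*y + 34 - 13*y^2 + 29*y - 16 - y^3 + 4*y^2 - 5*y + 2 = -2*d^3 + 15*d^2 + 8*d - y^3 - 9*y^2 + y*(3*d^2 - 6*d - 8)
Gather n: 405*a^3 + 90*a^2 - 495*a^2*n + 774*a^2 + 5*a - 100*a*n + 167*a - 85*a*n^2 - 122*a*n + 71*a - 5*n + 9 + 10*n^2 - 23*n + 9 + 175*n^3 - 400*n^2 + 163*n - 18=405*a^3 + 864*a^2 + 243*a + 175*n^3 + n^2*(-85*a - 390) + n*(-495*a^2 - 222*a + 135)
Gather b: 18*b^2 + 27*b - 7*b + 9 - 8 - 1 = 18*b^2 + 20*b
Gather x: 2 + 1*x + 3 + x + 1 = 2*x + 6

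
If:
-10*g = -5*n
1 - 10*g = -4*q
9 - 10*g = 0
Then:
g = 9/10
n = 9/5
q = 2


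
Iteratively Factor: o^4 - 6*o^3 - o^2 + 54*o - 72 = (o - 4)*(o^3 - 2*o^2 - 9*o + 18) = (o - 4)*(o - 2)*(o^2 - 9) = (o - 4)*(o - 2)*(o + 3)*(o - 3)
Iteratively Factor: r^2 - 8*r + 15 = (r - 3)*(r - 5)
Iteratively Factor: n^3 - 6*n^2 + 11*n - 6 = (n - 1)*(n^2 - 5*n + 6) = (n - 3)*(n - 1)*(n - 2)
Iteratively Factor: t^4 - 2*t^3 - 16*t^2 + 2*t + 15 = (t + 3)*(t^3 - 5*t^2 - t + 5) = (t - 1)*(t + 3)*(t^2 - 4*t - 5) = (t - 1)*(t + 1)*(t + 3)*(t - 5)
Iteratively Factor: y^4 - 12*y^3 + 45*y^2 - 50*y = (y - 5)*(y^3 - 7*y^2 + 10*y) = (y - 5)^2*(y^2 - 2*y) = y*(y - 5)^2*(y - 2)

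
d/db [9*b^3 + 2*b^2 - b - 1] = 27*b^2 + 4*b - 1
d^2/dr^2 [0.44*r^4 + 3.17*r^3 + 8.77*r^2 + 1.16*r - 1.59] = 5.28*r^2 + 19.02*r + 17.54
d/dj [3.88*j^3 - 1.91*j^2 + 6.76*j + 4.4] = 11.64*j^2 - 3.82*j + 6.76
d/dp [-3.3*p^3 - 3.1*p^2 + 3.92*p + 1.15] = -9.9*p^2 - 6.2*p + 3.92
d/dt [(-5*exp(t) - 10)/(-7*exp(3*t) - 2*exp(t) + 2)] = 5*(-(exp(t) + 2)*(21*exp(2*t) + 2) + 7*exp(3*t) + 2*exp(t) - 2)*exp(t)/(7*exp(3*t) + 2*exp(t) - 2)^2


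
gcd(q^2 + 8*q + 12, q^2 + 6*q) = q + 6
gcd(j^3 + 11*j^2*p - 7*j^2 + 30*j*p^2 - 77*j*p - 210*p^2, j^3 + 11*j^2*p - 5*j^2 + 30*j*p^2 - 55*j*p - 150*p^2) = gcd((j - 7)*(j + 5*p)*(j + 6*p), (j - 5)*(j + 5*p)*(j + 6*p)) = j^2 + 11*j*p + 30*p^2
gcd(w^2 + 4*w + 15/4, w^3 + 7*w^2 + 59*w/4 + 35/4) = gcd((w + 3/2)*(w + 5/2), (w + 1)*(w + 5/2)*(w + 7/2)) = w + 5/2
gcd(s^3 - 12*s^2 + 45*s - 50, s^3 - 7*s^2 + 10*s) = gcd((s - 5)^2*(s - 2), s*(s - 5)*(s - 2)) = s^2 - 7*s + 10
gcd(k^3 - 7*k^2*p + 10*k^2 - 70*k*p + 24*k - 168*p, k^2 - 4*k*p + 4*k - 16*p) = k + 4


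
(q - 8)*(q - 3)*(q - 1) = q^3 - 12*q^2 + 35*q - 24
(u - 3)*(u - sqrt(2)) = u^2 - 3*u - sqrt(2)*u + 3*sqrt(2)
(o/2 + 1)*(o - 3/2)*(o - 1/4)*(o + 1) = o^4/2 + 5*o^3/8 - 23*o^2/16 - 19*o/16 + 3/8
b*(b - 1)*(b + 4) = b^3 + 3*b^2 - 4*b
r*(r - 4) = r^2 - 4*r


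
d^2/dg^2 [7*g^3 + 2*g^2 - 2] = 42*g + 4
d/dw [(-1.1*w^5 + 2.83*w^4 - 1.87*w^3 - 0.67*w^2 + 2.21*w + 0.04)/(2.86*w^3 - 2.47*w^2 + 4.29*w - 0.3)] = (-6.292*w^7 + 16.2448*w^6 - 32.8562*w^5 + 44.6072*w^4 - 32.0818*w^3 + 3.9242*w^2 + 0.599599999999999*w - 0.8346)/(8.1796*w^6 - 14.1284*w^5 + 30.6397*w^4 - 22.9086*w^3 + 19.8861*w^2 - 2.574*w + 0.09)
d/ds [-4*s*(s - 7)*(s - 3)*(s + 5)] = -16*s^3 + 60*s^2 + 232*s - 420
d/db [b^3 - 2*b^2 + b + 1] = 3*b^2 - 4*b + 1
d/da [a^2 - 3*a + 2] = 2*a - 3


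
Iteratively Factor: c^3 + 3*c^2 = (c)*(c^2 + 3*c) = c*(c + 3)*(c)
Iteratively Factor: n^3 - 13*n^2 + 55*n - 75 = (n - 5)*(n^2 - 8*n + 15) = (n - 5)*(n - 3)*(n - 5)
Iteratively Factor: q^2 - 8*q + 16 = (q - 4)*(q - 4)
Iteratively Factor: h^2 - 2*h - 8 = (h + 2)*(h - 4)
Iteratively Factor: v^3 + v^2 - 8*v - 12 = (v - 3)*(v^2 + 4*v + 4) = (v - 3)*(v + 2)*(v + 2)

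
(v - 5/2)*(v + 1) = v^2 - 3*v/2 - 5/2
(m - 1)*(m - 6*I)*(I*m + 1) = I*m^3 + 7*m^2 - I*m^2 - 7*m - 6*I*m + 6*I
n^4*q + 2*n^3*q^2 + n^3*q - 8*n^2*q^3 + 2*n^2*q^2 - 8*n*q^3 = n*(n - 2*q)*(n + 4*q)*(n*q + q)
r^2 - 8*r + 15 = (r - 5)*(r - 3)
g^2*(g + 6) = g^3 + 6*g^2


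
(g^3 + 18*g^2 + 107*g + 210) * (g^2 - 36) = g^5 + 18*g^4 + 71*g^3 - 438*g^2 - 3852*g - 7560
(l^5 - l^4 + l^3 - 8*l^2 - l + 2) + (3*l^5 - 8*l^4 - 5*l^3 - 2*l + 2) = 4*l^5 - 9*l^4 - 4*l^3 - 8*l^2 - 3*l + 4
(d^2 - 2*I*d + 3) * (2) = 2*d^2 - 4*I*d + 6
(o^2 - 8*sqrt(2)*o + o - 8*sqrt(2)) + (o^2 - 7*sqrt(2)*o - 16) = 2*o^2 - 15*sqrt(2)*o + o - 16 - 8*sqrt(2)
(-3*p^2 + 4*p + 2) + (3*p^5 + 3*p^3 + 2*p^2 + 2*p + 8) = 3*p^5 + 3*p^3 - p^2 + 6*p + 10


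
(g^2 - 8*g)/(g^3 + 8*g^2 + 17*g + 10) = g*(g - 8)/(g^3 + 8*g^2 + 17*g + 10)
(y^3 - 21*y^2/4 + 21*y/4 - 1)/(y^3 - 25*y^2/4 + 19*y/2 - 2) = (y - 1)/(y - 2)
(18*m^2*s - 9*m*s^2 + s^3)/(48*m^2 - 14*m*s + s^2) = s*(-3*m + s)/(-8*m + s)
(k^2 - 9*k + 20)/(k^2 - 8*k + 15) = (k - 4)/(k - 3)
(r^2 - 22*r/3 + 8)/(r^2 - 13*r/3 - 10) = (3*r - 4)/(3*r + 5)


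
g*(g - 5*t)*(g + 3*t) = g^3 - 2*g^2*t - 15*g*t^2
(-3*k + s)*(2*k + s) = -6*k^2 - k*s + s^2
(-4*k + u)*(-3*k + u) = 12*k^2 - 7*k*u + u^2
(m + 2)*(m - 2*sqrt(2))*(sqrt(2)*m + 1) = sqrt(2)*m^3 - 3*m^2 + 2*sqrt(2)*m^2 - 6*m - 2*sqrt(2)*m - 4*sqrt(2)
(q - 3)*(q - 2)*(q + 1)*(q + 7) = q^4 + 3*q^3 - 27*q^2 + 13*q + 42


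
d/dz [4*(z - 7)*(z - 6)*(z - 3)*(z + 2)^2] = 20*z^4 - 192*z^3 + 252*z^2 + 1072*z - 720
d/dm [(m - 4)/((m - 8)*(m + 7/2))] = 4*(-m^2 + 8*m - 46)/(4*m^4 - 36*m^3 - 143*m^2 + 1008*m + 3136)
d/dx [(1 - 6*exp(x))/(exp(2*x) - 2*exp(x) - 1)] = 2*(3*exp(2*x) - exp(x) + 4)*exp(x)/(exp(4*x) - 4*exp(3*x) + 2*exp(2*x) + 4*exp(x) + 1)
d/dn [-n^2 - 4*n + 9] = -2*n - 4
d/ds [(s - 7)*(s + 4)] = 2*s - 3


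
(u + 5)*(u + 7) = u^2 + 12*u + 35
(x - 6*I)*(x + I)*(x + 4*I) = x^3 - I*x^2 + 26*x + 24*I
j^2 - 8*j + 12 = (j - 6)*(j - 2)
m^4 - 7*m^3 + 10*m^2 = m^2*(m - 5)*(m - 2)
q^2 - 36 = (q - 6)*(q + 6)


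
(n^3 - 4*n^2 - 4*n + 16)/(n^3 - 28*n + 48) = (n + 2)/(n + 6)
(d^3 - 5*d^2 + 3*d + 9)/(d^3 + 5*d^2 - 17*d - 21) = (d - 3)/(d + 7)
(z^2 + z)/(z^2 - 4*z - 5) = z/(z - 5)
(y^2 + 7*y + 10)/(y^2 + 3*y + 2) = (y + 5)/(y + 1)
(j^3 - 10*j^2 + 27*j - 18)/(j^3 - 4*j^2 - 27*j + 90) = (j - 1)/(j + 5)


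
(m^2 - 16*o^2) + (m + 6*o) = m^2 + m - 16*o^2 + 6*o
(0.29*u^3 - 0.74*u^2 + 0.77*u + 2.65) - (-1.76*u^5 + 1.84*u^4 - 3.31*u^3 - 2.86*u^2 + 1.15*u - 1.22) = 1.76*u^5 - 1.84*u^4 + 3.6*u^3 + 2.12*u^2 - 0.38*u + 3.87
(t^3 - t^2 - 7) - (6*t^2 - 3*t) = t^3 - 7*t^2 + 3*t - 7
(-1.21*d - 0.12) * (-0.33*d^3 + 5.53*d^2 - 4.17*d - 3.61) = 0.3993*d^4 - 6.6517*d^3 + 4.3821*d^2 + 4.8685*d + 0.4332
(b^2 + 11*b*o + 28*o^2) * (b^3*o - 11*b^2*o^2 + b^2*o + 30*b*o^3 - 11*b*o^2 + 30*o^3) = b^5*o + b^4*o - 63*b^3*o^3 + 22*b^2*o^4 - 63*b^2*o^3 + 840*b*o^5 + 22*b*o^4 + 840*o^5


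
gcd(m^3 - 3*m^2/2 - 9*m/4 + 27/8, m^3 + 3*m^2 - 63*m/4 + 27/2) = m^2 - 3*m + 9/4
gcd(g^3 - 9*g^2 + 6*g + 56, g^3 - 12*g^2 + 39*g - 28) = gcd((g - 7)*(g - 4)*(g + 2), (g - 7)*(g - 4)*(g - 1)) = g^2 - 11*g + 28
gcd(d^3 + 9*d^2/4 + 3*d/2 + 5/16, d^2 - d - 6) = 1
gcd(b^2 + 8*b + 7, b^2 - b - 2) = b + 1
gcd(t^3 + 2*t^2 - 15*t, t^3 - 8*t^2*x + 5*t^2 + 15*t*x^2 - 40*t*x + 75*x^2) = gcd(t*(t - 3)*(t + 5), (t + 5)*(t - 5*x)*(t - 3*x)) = t + 5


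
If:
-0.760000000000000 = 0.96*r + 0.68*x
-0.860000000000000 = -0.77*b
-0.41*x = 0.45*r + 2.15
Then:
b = 1.12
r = 13.13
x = -19.66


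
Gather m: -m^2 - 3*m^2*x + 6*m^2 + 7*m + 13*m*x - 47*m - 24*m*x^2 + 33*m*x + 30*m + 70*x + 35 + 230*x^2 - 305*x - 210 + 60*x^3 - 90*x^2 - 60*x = m^2*(5 - 3*x) + m*(-24*x^2 + 46*x - 10) + 60*x^3 + 140*x^2 - 295*x - 175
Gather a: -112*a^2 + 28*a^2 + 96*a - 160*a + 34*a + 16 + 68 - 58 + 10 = -84*a^2 - 30*a + 36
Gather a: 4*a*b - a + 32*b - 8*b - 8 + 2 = a*(4*b - 1) + 24*b - 6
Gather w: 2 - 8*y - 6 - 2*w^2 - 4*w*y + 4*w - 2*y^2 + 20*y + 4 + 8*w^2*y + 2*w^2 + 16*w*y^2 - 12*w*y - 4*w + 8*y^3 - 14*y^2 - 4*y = 8*w^2*y + w*(16*y^2 - 16*y) + 8*y^3 - 16*y^2 + 8*y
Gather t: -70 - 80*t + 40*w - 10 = -80*t + 40*w - 80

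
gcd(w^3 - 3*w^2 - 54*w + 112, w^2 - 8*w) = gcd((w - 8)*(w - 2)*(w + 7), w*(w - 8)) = w - 8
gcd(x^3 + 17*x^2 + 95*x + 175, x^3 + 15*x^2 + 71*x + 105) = x^2 + 12*x + 35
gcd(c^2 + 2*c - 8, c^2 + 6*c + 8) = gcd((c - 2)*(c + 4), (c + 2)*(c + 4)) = c + 4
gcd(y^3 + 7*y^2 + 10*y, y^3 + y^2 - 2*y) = y^2 + 2*y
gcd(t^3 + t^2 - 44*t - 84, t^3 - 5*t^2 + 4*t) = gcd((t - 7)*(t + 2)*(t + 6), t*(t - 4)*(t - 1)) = 1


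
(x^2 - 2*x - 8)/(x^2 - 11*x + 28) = (x + 2)/(x - 7)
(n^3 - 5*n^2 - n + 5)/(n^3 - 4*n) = (n^3 - 5*n^2 - n + 5)/(n*(n^2 - 4))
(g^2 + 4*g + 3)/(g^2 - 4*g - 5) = (g + 3)/(g - 5)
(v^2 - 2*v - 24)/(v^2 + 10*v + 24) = (v - 6)/(v + 6)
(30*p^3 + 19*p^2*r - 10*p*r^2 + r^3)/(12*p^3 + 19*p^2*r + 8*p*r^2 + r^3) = (30*p^2 - 11*p*r + r^2)/(12*p^2 + 7*p*r + r^2)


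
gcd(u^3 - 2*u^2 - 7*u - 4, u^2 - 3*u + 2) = 1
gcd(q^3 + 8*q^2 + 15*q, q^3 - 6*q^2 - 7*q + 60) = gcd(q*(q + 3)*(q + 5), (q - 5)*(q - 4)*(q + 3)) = q + 3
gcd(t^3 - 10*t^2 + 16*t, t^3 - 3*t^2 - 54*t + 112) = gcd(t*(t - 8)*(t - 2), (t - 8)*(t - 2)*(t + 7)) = t^2 - 10*t + 16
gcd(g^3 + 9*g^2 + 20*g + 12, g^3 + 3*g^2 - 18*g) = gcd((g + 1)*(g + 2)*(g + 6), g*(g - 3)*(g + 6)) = g + 6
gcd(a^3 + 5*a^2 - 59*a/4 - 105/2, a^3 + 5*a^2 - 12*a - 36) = a + 6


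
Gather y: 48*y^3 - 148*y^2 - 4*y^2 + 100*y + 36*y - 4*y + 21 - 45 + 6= 48*y^3 - 152*y^2 + 132*y - 18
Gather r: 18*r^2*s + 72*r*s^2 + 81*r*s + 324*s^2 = 18*r^2*s + r*(72*s^2 + 81*s) + 324*s^2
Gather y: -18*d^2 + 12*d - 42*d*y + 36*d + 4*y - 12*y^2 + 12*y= -18*d^2 + 48*d - 12*y^2 + y*(16 - 42*d)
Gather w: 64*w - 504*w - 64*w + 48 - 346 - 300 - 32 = -504*w - 630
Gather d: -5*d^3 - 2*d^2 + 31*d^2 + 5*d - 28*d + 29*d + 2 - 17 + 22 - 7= -5*d^3 + 29*d^2 + 6*d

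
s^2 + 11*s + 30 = (s + 5)*(s + 6)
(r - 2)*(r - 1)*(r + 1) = r^3 - 2*r^2 - r + 2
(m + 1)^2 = m^2 + 2*m + 1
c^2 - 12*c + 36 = (c - 6)^2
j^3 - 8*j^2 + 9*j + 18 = (j - 6)*(j - 3)*(j + 1)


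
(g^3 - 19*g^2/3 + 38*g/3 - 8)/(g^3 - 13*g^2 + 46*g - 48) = (g - 4/3)/(g - 8)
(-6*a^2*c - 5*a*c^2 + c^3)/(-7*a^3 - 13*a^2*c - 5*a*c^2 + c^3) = c*(6*a - c)/(7*a^2 + 6*a*c - c^2)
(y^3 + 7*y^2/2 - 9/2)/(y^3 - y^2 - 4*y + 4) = (2*y^2 + 9*y + 9)/(2*(y^2 - 4))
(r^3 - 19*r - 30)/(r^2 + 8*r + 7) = (r^3 - 19*r - 30)/(r^2 + 8*r + 7)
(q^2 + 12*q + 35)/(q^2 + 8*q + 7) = (q + 5)/(q + 1)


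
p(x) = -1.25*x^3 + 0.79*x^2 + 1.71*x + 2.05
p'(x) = -3.75*x^2 + 1.58*x + 1.71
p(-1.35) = 4.26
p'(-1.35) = -7.26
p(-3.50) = 59.34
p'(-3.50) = -49.76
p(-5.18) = 188.13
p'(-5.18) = -107.10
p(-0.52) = 1.55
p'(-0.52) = -0.13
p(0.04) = 2.12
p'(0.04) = 1.77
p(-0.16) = 1.80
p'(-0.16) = 1.36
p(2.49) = -8.09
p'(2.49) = -17.61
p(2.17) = -3.29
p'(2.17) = -12.52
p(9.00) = -829.82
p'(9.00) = -287.82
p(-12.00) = 2255.29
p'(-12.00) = -557.25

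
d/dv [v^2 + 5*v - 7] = 2*v + 5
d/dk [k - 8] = 1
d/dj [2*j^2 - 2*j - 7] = 4*j - 2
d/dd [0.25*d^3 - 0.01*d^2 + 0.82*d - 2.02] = 0.75*d^2 - 0.02*d + 0.82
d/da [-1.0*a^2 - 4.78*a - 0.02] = -2.0*a - 4.78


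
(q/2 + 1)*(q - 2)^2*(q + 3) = q^4/2 + q^3/2 - 5*q^2 - 2*q + 12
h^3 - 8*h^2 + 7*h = h*(h - 7)*(h - 1)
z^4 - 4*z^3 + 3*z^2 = z^2*(z - 3)*(z - 1)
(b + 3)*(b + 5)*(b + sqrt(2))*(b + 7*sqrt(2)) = b^4 + 8*b^3 + 8*sqrt(2)*b^3 + 29*b^2 + 64*sqrt(2)*b^2 + 112*b + 120*sqrt(2)*b + 210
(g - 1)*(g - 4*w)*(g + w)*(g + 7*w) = g^4 + 4*g^3*w - g^3 - 25*g^2*w^2 - 4*g^2*w - 28*g*w^3 + 25*g*w^2 + 28*w^3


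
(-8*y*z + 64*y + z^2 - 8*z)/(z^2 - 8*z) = (-8*y + z)/z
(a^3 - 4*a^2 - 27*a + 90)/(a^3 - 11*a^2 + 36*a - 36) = (a + 5)/(a - 2)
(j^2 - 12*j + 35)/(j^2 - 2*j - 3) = (-j^2 + 12*j - 35)/(-j^2 + 2*j + 3)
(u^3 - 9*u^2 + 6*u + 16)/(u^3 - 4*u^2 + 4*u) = (u^2 - 7*u - 8)/(u*(u - 2))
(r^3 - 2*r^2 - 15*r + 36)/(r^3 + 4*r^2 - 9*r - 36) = (r - 3)/(r + 3)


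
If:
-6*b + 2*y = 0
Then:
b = y/3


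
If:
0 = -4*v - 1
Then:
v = -1/4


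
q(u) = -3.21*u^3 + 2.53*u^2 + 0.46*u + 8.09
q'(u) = -9.63*u^2 + 5.06*u + 0.46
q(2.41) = -21.04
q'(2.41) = -43.28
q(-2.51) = 73.64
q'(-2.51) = -72.91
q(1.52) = 3.36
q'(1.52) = -14.10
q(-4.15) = 279.18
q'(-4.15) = -186.39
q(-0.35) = 8.38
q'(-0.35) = -2.49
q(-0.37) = 8.43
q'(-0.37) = -2.73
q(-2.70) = 88.47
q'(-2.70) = -83.40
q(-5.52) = 622.55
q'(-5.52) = -320.90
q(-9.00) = 2548.97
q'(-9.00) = -825.11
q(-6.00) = 789.77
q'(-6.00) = -376.58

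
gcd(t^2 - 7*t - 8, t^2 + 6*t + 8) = 1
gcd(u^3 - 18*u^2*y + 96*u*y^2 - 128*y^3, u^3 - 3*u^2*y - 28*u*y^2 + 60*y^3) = -u + 2*y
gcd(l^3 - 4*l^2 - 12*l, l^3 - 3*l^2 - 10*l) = l^2 + 2*l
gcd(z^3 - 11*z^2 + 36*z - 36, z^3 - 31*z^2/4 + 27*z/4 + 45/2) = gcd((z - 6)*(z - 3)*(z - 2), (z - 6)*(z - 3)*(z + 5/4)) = z^2 - 9*z + 18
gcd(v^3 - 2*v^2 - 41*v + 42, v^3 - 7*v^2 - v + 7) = v^2 - 8*v + 7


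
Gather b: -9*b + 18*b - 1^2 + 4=9*b + 3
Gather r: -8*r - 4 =-8*r - 4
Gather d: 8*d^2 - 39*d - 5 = 8*d^2 - 39*d - 5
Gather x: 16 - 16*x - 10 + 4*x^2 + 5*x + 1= 4*x^2 - 11*x + 7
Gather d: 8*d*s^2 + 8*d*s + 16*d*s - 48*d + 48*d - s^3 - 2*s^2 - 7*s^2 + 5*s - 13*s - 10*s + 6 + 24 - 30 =d*(8*s^2 + 24*s) - s^3 - 9*s^2 - 18*s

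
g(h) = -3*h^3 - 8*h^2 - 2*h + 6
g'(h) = -9*h^2 - 16*h - 2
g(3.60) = -244.85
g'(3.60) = -176.24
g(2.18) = -67.46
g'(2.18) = -79.65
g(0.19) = 5.31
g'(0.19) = -5.36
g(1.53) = -26.53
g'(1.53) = -47.55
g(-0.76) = 4.22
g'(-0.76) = 4.96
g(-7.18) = 718.38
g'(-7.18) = -351.09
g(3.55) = -236.14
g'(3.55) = -172.22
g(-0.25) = 6.05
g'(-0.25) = 1.44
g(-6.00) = 378.00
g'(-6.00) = -230.00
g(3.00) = -153.00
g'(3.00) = -131.00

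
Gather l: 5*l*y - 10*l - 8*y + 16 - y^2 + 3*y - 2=l*(5*y - 10) - y^2 - 5*y + 14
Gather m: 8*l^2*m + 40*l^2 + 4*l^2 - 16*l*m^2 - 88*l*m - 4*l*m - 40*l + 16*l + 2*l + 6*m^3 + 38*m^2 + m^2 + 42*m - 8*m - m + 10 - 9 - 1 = 44*l^2 - 22*l + 6*m^3 + m^2*(39 - 16*l) + m*(8*l^2 - 92*l + 33)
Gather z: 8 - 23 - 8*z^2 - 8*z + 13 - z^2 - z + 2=-9*z^2 - 9*z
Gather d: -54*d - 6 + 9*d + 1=-45*d - 5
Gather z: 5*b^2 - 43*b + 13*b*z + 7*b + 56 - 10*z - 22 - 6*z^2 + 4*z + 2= 5*b^2 - 36*b - 6*z^2 + z*(13*b - 6) + 36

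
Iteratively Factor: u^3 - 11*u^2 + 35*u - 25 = (u - 5)*(u^2 - 6*u + 5) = (u - 5)^2*(u - 1)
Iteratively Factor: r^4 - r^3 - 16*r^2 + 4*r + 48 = (r - 2)*(r^3 + r^2 - 14*r - 24) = (r - 2)*(r + 3)*(r^2 - 2*r - 8) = (r - 2)*(r + 2)*(r + 3)*(r - 4)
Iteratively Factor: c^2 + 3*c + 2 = (c + 1)*(c + 2)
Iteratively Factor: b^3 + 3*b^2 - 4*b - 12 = (b + 3)*(b^2 - 4) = (b + 2)*(b + 3)*(b - 2)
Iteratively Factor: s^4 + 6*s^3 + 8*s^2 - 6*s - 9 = (s + 3)*(s^3 + 3*s^2 - s - 3) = (s + 3)^2*(s^2 - 1) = (s - 1)*(s + 3)^2*(s + 1)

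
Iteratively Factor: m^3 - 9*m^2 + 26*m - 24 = (m - 3)*(m^2 - 6*m + 8) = (m - 4)*(m - 3)*(m - 2)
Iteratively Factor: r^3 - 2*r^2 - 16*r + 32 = (r - 4)*(r^2 + 2*r - 8) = (r - 4)*(r + 4)*(r - 2)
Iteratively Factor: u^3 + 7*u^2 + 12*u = (u + 4)*(u^2 + 3*u) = u*(u + 4)*(u + 3)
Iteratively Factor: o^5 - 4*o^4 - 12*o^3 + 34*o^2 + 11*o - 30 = (o - 1)*(o^4 - 3*o^3 - 15*o^2 + 19*o + 30) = (o - 5)*(o - 1)*(o^3 + 2*o^2 - 5*o - 6) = (o - 5)*(o - 1)*(o + 1)*(o^2 + o - 6) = (o - 5)*(o - 2)*(o - 1)*(o + 1)*(o + 3)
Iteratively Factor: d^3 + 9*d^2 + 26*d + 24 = (d + 2)*(d^2 + 7*d + 12) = (d + 2)*(d + 3)*(d + 4)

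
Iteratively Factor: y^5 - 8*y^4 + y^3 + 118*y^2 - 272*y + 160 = (y - 1)*(y^4 - 7*y^3 - 6*y^2 + 112*y - 160) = (y - 1)*(y + 4)*(y^3 - 11*y^2 + 38*y - 40) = (y - 2)*(y - 1)*(y + 4)*(y^2 - 9*y + 20) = (y - 5)*(y - 2)*(y - 1)*(y + 4)*(y - 4)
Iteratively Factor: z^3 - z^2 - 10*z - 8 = (z + 2)*(z^2 - 3*z - 4) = (z - 4)*(z + 2)*(z + 1)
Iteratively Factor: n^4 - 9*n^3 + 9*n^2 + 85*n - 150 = (n + 3)*(n^3 - 12*n^2 + 45*n - 50) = (n - 5)*(n + 3)*(n^2 - 7*n + 10) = (n - 5)*(n - 2)*(n + 3)*(n - 5)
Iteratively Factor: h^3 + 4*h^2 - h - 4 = (h - 1)*(h^2 + 5*h + 4) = (h - 1)*(h + 4)*(h + 1)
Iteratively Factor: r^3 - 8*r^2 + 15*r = (r - 3)*(r^2 - 5*r) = (r - 5)*(r - 3)*(r)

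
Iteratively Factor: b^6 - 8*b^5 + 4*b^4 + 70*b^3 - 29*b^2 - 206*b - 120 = (b + 1)*(b^5 - 9*b^4 + 13*b^3 + 57*b^2 - 86*b - 120) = (b + 1)*(b + 2)*(b^4 - 11*b^3 + 35*b^2 - 13*b - 60) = (b - 4)*(b + 1)*(b + 2)*(b^3 - 7*b^2 + 7*b + 15) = (b - 5)*(b - 4)*(b + 1)*(b + 2)*(b^2 - 2*b - 3) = (b - 5)*(b - 4)*(b + 1)^2*(b + 2)*(b - 3)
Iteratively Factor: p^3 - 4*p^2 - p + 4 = (p - 4)*(p^2 - 1) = (p - 4)*(p + 1)*(p - 1)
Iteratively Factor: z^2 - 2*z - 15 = (z - 5)*(z + 3)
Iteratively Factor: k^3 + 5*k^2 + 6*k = (k + 2)*(k^2 + 3*k) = k*(k + 2)*(k + 3)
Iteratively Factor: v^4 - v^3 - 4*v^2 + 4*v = (v - 1)*(v^3 - 4*v) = (v - 2)*(v - 1)*(v^2 + 2*v) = (v - 2)*(v - 1)*(v + 2)*(v)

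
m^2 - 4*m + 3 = (m - 3)*(m - 1)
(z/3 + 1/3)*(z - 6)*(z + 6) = z^3/3 + z^2/3 - 12*z - 12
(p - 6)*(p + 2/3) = p^2 - 16*p/3 - 4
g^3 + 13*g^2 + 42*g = g*(g + 6)*(g + 7)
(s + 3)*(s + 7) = s^2 + 10*s + 21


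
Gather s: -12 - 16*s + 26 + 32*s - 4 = 16*s + 10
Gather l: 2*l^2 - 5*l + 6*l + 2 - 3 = 2*l^2 + l - 1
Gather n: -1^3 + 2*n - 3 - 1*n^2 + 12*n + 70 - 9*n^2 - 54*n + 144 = -10*n^2 - 40*n + 210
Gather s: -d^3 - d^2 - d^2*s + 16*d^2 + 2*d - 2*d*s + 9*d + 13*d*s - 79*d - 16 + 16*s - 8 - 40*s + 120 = -d^3 + 15*d^2 - 68*d + s*(-d^2 + 11*d - 24) + 96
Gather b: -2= -2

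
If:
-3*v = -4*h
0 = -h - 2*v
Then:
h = 0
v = 0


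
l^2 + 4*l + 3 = (l + 1)*(l + 3)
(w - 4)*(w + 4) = w^2 - 16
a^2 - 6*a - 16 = (a - 8)*(a + 2)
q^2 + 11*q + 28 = (q + 4)*(q + 7)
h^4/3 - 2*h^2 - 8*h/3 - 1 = (h/3 + 1/3)*(h - 3)*(h + 1)^2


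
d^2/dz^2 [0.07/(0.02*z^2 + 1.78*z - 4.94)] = (-5.6e-5*z^2 - 0.004984*z + 0.07*(0.04*z + 1.78)*(0.08*z + 3.56) + 0.013832)/(0.02*z^2 + 1.78*z - 4.94)^3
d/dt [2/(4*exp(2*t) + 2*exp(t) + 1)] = (-16*exp(t) - 4)*exp(t)/(4*exp(2*t) + 2*exp(t) + 1)^2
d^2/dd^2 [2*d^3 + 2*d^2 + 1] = 12*d + 4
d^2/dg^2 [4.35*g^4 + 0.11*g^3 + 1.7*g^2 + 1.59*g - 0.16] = 52.2*g^2 + 0.66*g + 3.4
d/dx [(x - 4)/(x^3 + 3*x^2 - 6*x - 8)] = (x^3 + 3*x^2 - 6*x - 3*(x - 4)*(x^2 + 2*x - 2) - 8)/(x^3 + 3*x^2 - 6*x - 8)^2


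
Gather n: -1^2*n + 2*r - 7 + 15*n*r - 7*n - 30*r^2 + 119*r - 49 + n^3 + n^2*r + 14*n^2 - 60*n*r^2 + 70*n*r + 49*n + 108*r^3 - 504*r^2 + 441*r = n^3 + n^2*(r + 14) + n*(-60*r^2 + 85*r + 41) + 108*r^3 - 534*r^2 + 562*r - 56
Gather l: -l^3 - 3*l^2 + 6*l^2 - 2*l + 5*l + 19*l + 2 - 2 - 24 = -l^3 + 3*l^2 + 22*l - 24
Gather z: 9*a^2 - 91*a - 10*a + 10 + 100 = 9*a^2 - 101*a + 110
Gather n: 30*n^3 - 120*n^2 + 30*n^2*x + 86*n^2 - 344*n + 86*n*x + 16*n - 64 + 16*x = 30*n^3 + n^2*(30*x - 34) + n*(86*x - 328) + 16*x - 64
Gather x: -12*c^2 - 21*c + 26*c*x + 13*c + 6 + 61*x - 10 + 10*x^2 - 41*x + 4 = -12*c^2 - 8*c + 10*x^2 + x*(26*c + 20)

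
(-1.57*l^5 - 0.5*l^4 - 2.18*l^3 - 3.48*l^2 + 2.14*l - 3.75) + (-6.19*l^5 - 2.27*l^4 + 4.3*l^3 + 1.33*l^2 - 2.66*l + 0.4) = -7.76*l^5 - 2.77*l^4 + 2.12*l^3 - 2.15*l^2 - 0.52*l - 3.35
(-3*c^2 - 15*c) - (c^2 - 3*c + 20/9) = -4*c^2 - 12*c - 20/9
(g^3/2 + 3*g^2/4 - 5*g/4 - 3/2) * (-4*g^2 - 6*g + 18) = -2*g^5 - 6*g^4 + 19*g^3/2 + 27*g^2 - 27*g/2 - 27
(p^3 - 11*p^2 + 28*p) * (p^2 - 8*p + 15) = p^5 - 19*p^4 + 131*p^3 - 389*p^2 + 420*p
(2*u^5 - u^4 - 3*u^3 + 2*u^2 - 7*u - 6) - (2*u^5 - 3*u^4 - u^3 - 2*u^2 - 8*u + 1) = 2*u^4 - 2*u^3 + 4*u^2 + u - 7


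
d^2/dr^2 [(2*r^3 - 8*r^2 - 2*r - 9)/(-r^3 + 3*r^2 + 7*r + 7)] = 4*(r^6 - 18*r^5 + 60*r^4 - 8*r^3 - 330*r^2 + 168*r + 273)/(r^9 - 9*r^8 + 6*r^7 + 78*r^6 + 84*r^5 - 336*r^4 - 1078*r^3 - 1470*r^2 - 1029*r - 343)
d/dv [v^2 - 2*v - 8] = 2*v - 2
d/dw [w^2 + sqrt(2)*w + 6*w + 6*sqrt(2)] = 2*w + sqrt(2) + 6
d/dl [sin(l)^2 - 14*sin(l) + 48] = 2*(sin(l) - 7)*cos(l)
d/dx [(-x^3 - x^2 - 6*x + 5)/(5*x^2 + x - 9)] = (-5*x^4 - 2*x^3 + 56*x^2 - 32*x + 49)/(25*x^4 + 10*x^3 - 89*x^2 - 18*x + 81)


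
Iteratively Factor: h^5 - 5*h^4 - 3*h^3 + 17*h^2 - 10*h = (h + 2)*(h^4 - 7*h^3 + 11*h^2 - 5*h) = (h - 5)*(h + 2)*(h^3 - 2*h^2 + h) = h*(h - 5)*(h + 2)*(h^2 - 2*h + 1) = h*(h - 5)*(h - 1)*(h + 2)*(h - 1)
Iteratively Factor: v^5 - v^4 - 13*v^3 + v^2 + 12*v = (v - 1)*(v^4 - 13*v^2 - 12*v) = (v - 4)*(v - 1)*(v^3 + 4*v^2 + 3*v) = v*(v - 4)*(v - 1)*(v^2 + 4*v + 3) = v*(v - 4)*(v - 1)*(v + 3)*(v + 1)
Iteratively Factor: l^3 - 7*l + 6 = (l - 2)*(l^2 + 2*l - 3) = (l - 2)*(l - 1)*(l + 3)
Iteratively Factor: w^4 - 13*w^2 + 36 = (w + 2)*(w^3 - 2*w^2 - 9*w + 18) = (w - 3)*(w + 2)*(w^2 + w - 6) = (w - 3)*(w - 2)*(w + 2)*(w + 3)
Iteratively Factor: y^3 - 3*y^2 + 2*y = (y - 1)*(y^2 - 2*y) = (y - 2)*(y - 1)*(y)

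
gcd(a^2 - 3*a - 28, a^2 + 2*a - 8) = a + 4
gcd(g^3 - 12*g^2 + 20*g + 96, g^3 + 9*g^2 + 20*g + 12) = g + 2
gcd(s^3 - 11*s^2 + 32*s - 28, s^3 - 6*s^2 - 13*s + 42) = s^2 - 9*s + 14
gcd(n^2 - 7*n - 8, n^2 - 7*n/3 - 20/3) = 1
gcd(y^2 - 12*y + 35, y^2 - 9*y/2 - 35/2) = y - 7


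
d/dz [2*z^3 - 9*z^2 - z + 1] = 6*z^2 - 18*z - 1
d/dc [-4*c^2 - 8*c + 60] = -8*c - 8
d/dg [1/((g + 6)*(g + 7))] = (-2*g - 13)/(g^4 + 26*g^3 + 253*g^2 + 1092*g + 1764)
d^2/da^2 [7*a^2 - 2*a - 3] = 14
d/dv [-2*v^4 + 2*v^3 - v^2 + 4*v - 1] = -8*v^3 + 6*v^2 - 2*v + 4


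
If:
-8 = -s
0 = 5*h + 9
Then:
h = -9/5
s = 8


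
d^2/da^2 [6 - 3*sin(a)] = 3*sin(a)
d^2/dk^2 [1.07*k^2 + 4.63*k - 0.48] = 2.14000000000000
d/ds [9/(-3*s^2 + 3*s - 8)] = 27*(2*s - 1)/(3*s^2 - 3*s + 8)^2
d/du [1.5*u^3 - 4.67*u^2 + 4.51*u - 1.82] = 4.5*u^2 - 9.34*u + 4.51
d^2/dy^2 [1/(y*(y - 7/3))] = 6*(27*y^2 - 63*y + 49)/(y^3*(27*y^3 - 189*y^2 + 441*y - 343))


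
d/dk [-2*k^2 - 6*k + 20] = -4*k - 6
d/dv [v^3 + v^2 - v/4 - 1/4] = 3*v^2 + 2*v - 1/4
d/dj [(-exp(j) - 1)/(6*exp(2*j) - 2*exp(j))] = (3*exp(2*j) + 6*exp(j) - 1)*exp(-j)/(2*(9*exp(2*j) - 6*exp(j) + 1))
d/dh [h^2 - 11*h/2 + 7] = 2*h - 11/2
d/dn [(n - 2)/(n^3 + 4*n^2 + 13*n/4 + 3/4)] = 4*(-4*n^2 + 6*n + 29)/(8*n^5 + 60*n^4 + 150*n^3 + 145*n^2 + 60*n + 9)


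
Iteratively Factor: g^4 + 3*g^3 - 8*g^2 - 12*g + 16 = (g + 4)*(g^3 - g^2 - 4*g + 4) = (g - 2)*(g + 4)*(g^2 + g - 2) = (g - 2)*(g - 1)*(g + 4)*(g + 2)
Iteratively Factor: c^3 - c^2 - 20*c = (c - 5)*(c^2 + 4*c) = (c - 5)*(c + 4)*(c)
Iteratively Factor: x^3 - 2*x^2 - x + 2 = (x - 2)*(x^2 - 1) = (x - 2)*(x + 1)*(x - 1)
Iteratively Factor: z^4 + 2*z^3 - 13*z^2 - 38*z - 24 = (z + 1)*(z^3 + z^2 - 14*z - 24) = (z + 1)*(z + 2)*(z^2 - z - 12) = (z - 4)*(z + 1)*(z + 2)*(z + 3)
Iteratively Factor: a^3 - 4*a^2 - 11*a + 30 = (a - 5)*(a^2 + a - 6) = (a - 5)*(a + 3)*(a - 2)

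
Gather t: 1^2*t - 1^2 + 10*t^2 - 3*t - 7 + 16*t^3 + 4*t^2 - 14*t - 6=16*t^3 + 14*t^2 - 16*t - 14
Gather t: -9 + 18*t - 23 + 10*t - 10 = 28*t - 42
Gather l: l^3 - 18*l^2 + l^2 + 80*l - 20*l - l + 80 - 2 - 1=l^3 - 17*l^2 + 59*l + 77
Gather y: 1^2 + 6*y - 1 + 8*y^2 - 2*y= 8*y^2 + 4*y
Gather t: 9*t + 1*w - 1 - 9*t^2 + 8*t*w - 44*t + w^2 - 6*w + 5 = -9*t^2 + t*(8*w - 35) + w^2 - 5*w + 4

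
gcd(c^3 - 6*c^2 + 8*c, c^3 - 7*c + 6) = c - 2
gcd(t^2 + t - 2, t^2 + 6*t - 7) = t - 1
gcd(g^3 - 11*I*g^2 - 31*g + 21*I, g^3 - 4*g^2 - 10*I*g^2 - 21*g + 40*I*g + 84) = g^2 - 10*I*g - 21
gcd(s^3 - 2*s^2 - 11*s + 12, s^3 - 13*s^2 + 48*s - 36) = s - 1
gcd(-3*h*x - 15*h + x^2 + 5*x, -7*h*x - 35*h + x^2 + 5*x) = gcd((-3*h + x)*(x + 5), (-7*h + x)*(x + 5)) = x + 5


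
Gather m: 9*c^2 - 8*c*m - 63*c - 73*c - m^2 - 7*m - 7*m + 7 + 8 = 9*c^2 - 136*c - m^2 + m*(-8*c - 14) + 15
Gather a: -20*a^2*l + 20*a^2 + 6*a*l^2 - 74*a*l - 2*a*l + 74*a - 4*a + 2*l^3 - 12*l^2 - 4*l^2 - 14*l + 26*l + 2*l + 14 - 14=a^2*(20 - 20*l) + a*(6*l^2 - 76*l + 70) + 2*l^3 - 16*l^2 + 14*l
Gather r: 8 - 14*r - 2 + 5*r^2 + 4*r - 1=5*r^2 - 10*r + 5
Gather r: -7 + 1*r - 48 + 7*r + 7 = 8*r - 48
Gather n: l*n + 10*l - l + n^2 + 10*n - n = 9*l + n^2 + n*(l + 9)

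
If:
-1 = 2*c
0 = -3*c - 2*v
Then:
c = -1/2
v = 3/4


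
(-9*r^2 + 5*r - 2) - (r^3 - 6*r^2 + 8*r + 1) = -r^3 - 3*r^2 - 3*r - 3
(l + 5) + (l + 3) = 2*l + 8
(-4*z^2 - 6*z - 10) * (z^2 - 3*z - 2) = -4*z^4 + 6*z^3 + 16*z^2 + 42*z + 20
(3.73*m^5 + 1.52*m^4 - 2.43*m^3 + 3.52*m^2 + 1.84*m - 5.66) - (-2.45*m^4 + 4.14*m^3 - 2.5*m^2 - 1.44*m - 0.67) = 3.73*m^5 + 3.97*m^4 - 6.57*m^3 + 6.02*m^2 + 3.28*m - 4.99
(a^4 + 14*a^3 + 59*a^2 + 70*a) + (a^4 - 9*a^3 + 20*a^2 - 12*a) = 2*a^4 + 5*a^3 + 79*a^2 + 58*a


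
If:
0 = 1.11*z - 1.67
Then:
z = 1.50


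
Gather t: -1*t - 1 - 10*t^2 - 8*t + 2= -10*t^2 - 9*t + 1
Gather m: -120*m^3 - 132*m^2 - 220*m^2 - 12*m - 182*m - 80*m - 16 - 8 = -120*m^3 - 352*m^2 - 274*m - 24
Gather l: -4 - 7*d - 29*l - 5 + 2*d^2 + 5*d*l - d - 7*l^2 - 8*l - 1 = 2*d^2 - 8*d - 7*l^2 + l*(5*d - 37) - 10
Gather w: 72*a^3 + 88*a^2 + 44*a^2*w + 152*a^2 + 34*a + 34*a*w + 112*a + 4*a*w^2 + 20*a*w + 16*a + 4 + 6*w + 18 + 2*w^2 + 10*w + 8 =72*a^3 + 240*a^2 + 162*a + w^2*(4*a + 2) + w*(44*a^2 + 54*a + 16) + 30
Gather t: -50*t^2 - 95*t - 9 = -50*t^2 - 95*t - 9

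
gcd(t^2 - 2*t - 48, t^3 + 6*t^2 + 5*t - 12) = 1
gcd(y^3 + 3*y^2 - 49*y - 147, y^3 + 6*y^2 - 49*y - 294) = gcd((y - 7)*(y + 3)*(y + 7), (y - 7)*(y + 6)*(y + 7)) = y^2 - 49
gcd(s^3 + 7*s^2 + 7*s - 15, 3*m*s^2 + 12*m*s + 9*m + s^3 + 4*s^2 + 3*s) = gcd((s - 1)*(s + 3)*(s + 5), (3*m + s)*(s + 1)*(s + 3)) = s + 3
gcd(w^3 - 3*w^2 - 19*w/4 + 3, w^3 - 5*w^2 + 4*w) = w - 4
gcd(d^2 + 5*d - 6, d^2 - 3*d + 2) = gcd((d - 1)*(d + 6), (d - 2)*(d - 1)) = d - 1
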